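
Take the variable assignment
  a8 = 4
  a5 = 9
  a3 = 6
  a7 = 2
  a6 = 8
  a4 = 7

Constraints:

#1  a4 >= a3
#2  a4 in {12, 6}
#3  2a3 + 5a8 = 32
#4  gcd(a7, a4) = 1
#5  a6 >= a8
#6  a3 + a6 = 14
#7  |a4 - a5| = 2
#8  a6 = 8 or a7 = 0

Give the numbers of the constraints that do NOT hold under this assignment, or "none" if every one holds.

#1 a4 = 7, a3 = 6; 7 ≥ 6 — holds.
#2 a4 = 7 is not in {12, 6} — does not hold.
#3 2a3 + 5a8 = 2(6) + 5(4) = 32 — holds.
#4 gcd(2, 7) = 1 — holds.
#5 a6 = 8, a8 = 4; 8 ≥ 4 — holds.
#6 a3 + a6 = 6 + 8 = 14 — holds.
#7 |7 - 9| = 2 — holds.
#8 a6 = 8 = 8 (first disjunct) — holds.

The assignment fails constraint 2.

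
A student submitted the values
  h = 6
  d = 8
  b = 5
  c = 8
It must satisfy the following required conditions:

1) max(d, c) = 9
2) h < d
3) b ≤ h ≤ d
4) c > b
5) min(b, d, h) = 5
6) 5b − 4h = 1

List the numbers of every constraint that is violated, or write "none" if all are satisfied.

Constraint 1 is violated.

1) max(8, 8) = 8, not 9 — does not hold.
2) h = 6, d = 8; 6 < 8 — holds.
3) values 5 ≤ 6 ≤ 8 — holds.
4) c = 8, b = 5; 8 > 5 — holds.
5) min(5, 8, 6) = 5 — holds.
6) 5b − 4h = 5(5) − 4(6) = 1 — holds.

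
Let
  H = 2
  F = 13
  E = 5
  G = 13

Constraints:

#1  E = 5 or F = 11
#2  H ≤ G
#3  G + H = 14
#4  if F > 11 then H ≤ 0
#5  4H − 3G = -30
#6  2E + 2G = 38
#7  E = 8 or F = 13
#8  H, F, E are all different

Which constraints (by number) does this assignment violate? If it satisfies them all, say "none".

#1 E = 5 = 5 (first disjunct) — holds.
#2 H = 2, G = 13; 2 ≤ 13 — holds.
#3 G + H = 13 + 2 = 15, not 14 — fails.
#4 F = 13 > 11, so we need H ≤ 0; but H = 2 > 0 — fails.
#5 4H − 3G = 4(2) − 3(13) = -31, not -30 — fails.
#6 2E + 2G = 2(5) + 2(13) = 36, not 38 — fails.
#7 E = 5 ≠ 8, but F = 13 = 13 (second disjunct) — holds.
#8 values 2, 13, 5 are pairwise distinct — holds.

Constraints 3, 4, 5, and 6 do not hold.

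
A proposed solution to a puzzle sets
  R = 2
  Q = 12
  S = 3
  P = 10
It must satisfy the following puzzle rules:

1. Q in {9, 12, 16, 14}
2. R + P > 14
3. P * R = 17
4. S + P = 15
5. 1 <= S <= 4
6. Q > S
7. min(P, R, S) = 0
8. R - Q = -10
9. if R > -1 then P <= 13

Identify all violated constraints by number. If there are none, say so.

1. Q = 12 is in {9, 12, 16, 14} — holds.
2. R + P = 2 + 10 = 12; 12 ≤ 14, bound 14 not met — does not hold.
3. P * R = 10 * 2 = 20, not 17 — does not hold.
4. S + P = 3 + 10 = 13, not 15 — does not hold.
5. S = 3 lies in [1, 4] — holds.
6. Q = 12, S = 3; 12 > 3 — holds.
7. min(10, 2, 3) = 2, not 0 — does not hold.
8. R - Q = 2 - 12 = -10 — holds.
9. R = 2 > -1, so we need P ≤ 13; P = 10 ≤ 13 — holds.

Constraints 2, 3, 4, 7 are violated.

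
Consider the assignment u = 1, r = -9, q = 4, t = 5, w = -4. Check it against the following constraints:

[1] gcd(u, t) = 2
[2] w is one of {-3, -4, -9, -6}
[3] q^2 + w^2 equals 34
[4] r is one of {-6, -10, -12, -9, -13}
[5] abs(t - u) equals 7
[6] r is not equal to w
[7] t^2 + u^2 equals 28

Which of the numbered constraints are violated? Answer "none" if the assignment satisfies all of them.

[1] gcd(1, 5) = 1, not 2 — violated.
[2] w = -4 is in {-3, -4, -9, -6} — OK.
[3] q^2 + w^2 = 4^2 + (-4)^2 = 16 + 16 = 32, not 34 — violated.
[4] r = -9 is in {-6, -10, -12, -9, -13} — OK.
[5] abs(5 - 1) = 4, not 7 — violated.
[6] r = -9, w = -4; distinct — OK.
[7] t^2 + u^2 = 5^2 + 1^2 = 25 + 1 = 26, not 28 — violated.

The assignment fails constraints 1, 3, 5, and 7.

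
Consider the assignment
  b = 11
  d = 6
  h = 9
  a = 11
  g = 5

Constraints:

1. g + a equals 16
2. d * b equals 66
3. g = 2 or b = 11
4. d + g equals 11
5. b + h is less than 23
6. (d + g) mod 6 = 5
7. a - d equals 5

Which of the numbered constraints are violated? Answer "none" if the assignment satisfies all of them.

None — every constraint holds.

1. g + a = 5 + 11 = 16  true
2. d * b = 6 * 11 = 66  true
3. g = 5 ≠ 2, but b = 11 = 11 (second disjunct)  true
4. d + g = 6 + 5 = 11  true
5. b + h = 11 + 9 = 20; 20 < 23  true
6. d + g = 11; 11 mod 6 = 5  true
7. a - d = 11 - 6 = 5  true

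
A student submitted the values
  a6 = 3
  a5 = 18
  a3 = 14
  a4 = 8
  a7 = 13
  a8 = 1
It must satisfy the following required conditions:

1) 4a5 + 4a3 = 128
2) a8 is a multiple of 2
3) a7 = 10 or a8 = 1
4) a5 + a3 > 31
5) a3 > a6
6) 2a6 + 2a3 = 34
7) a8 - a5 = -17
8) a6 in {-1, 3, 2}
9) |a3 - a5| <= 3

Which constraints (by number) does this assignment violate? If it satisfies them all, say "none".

1) 4a5 + 4a3 = 4(18) + 4(14) = 128 — satisfied.
2) 1 = 2*0 + 1, so 2 does not divide 1 — violated.
3) a7 = 13 ≠ 10, but a8 = 1 = 1 (second disjunct) — satisfied.
4) a5 + a3 = 18 + 14 = 32; 32 > 31 — satisfied.
5) a3 = 14, a6 = 3; 14 > 3 — satisfied.
6) 2a6 + 2a3 = 2(3) + 2(14) = 34 — satisfied.
7) a8 - a5 = 1 - 18 = -17 — satisfied.
8) a6 = 3 is in {-1, 3, 2} — satisfied.
9) |14 - 18| = 4; 4 > 3, exceeds bound 3 — violated.

Constraints 2 and 9 are violated.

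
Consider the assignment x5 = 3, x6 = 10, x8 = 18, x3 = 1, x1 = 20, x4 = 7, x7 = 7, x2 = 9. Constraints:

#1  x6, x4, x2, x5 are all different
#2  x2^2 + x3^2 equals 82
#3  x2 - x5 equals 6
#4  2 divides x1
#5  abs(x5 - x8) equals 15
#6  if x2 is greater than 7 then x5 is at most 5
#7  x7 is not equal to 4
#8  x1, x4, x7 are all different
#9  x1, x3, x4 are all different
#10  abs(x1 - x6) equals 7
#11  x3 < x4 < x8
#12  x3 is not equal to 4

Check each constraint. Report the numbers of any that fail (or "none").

Constraints 8 and 10 are violated.

#1 values 10, 7, 9, 3 are pairwise distinct — holds.
#2 x2^2 + x3^2 = 9^2 + 1^2 = 81 + 1 = 82 — holds.
#3 x2 - x5 = 9 - 3 = 6 — holds.
#4 20 / 2 = 10, so 2 divides 20 — holds.
#5 abs(3 - 18) = 15 — holds.
#6 x2 = 9 > 7, so we need x5 ≤ 5; x5 = 3 ≤ 5 — holds.
#7 x7 = 7, and 7 ≠ 4 — holds.
#8 x4 = x7 = 7, not all different — fails.
#9 values 20, 1, 7 are pairwise distinct — holds.
#10 abs(20 - 10) = 10, not 7 — fails.
#11 values 1 < 7 < 18 — holds.
#12 x3 = 1, and 1 ≠ 4 — holds.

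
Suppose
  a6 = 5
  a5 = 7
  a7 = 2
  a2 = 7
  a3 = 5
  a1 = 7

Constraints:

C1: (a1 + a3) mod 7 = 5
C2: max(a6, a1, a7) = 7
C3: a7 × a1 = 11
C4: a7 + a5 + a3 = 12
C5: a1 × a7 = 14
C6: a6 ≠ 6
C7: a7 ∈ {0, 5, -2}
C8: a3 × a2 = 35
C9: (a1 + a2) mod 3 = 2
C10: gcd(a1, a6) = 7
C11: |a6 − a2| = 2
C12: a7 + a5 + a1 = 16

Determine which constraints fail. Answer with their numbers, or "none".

Constraints 3, 4, 7, and 10 do not hold.

C1: a1 + a3 = 12; 12 mod 7 = 5  OK
C2: max(5, 7, 2) = 7  OK
C3: a7 × a1 = 2 × 7 = 14, not 11  FAIL
C4: a7 + a5 + a3 = 2 + 7 + 5 = 14, not 12  FAIL
C5: a1 × a7 = 7 × 2 = 14  OK
C6: a6 = 5, and 5 ≠ 6  OK
C7: a7 = 2 is not in {0, 5, -2}  FAIL
C8: a3 × a2 = 5 × 7 = 35  OK
C9: a1 + a2 = 14; 14 mod 3 = 2  OK
C10: gcd(7, 5) = 1, not 7  FAIL
C11: |5 − 7| = 2  OK
C12: a7 + a5 + a1 = 2 + 7 + 7 = 16  OK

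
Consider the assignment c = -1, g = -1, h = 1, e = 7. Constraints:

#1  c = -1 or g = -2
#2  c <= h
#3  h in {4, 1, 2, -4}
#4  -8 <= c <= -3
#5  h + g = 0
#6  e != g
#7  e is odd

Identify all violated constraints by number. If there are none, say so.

The assignment fails constraint 4.

#1 c = -1 = -1 (first disjunct)  ✓
#2 c = -1, h = 1; -1 ≤ 1  ✓
#3 h = 1 is in {4, 1, 2, -4}  ✓
#4 c = -1 is outside [-8, -3]  ✗
#5 h + g = 1 + (-1) = 0  ✓
#6 e = 7, g = -1; distinct  ✓
#7 e = 7 is odd  ✓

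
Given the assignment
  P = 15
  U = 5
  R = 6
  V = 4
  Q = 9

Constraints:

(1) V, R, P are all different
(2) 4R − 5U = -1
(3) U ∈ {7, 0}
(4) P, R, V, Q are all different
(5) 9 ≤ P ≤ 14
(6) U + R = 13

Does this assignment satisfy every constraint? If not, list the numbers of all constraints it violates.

Violated: 3, 5, and 6.

(1) values 4, 6, 15 are pairwise distinct — holds.
(2) 4R − 5U = 4(6) − 5(5) = -1 — holds.
(3) U = 5 is not in {7, 0} — fails.
(4) values 15, 6, 4, 9 are pairwise distinct — holds.
(5) P = 15 is outside [9, 14] — fails.
(6) U + R = 5 + 6 = 11, not 13 — fails.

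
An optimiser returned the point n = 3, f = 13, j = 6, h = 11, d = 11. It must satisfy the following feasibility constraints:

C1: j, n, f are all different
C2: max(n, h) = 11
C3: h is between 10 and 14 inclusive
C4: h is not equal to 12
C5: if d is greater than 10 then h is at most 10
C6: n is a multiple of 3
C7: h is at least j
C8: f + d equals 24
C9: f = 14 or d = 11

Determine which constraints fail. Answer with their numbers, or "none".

No — constraint 5 is not satisfied.

C1: values 6, 3, 13 are pairwise distinct — holds.
C2: max(3, 11) = 11 — holds.
C3: h = 11 lies in [10, 14] — holds.
C4: h = 11, and 11 ≠ 12 — holds.
C5: d = 11 > 10, so we need h ≤ 10; but h = 11 > 10 — does not hold.
C6: 3 / 3 = 1, so 3 divides 3 — holds.
C7: h = 11, j = 6; 11 ≥ 6 — holds.
C8: f + d = 13 + 11 = 24 — holds.
C9: f = 13 ≠ 14, but d = 11 = 11 (second disjunct) — holds.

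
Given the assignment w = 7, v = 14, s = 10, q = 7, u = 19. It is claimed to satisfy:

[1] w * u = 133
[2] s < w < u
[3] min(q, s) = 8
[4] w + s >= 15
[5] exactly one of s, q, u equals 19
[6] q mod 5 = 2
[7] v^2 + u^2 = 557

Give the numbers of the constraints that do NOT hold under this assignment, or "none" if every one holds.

[1] w * u = 7 * 19 = 133 — holds.
[2] values 10, 7, 19; s = 10 is not < w = 7 — fails.
[3] min(7, 10) = 7, not 8 — fails.
[4] w + s = 7 + 10 = 17; 17 ≥ 15 — holds.
[5] s=10, q=7, u=19; 1 of them equals 19 — holds.
[6] 7 mod 5 = 2 — holds.
[7] v^2 + u^2 = 14^2 + 19^2 = 196 + 361 = 557 — holds.

The assignment fails constraints 2, 3.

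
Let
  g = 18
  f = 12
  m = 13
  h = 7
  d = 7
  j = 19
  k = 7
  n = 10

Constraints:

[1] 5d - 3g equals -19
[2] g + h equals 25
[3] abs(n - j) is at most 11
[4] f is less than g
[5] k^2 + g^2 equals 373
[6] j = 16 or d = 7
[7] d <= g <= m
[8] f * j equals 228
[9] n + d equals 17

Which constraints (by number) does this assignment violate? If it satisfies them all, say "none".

[1] 5d - 3g = 5(7) - 3(18) = -19 — holds.
[2] g + h = 18 + 7 = 25 — holds.
[3] abs(10 - 19) = 9; 9 ≤ 11 — holds.
[4] f = 12, g = 18; 12 < 18 — holds.
[5] k^2 + g^2 = 7^2 + 18^2 = 49 + 324 = 373 — holds.
[6] j = 19 ≠ 16, but d = 7 = 7 (second disjunct) — holds.
[7] values 7, 18, 13; g = 18 is not <= m = 13 — does not hold.
[8] f * j = 12 * 19 = 228 — holds.
[9] n + d = 10 + 7 = 17 — holds.

The assignment fails constraint 7.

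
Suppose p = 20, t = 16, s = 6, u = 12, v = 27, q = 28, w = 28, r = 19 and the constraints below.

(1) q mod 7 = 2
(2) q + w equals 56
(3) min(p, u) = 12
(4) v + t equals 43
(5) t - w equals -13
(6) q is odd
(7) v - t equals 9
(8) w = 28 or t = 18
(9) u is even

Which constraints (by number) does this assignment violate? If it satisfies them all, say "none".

(1) 28 mod 7 = 0, not 2 — violated.
(2) q + w = 28 + 28 = 56 — OK.
(3) min(20, 12) = 12 — OK.
(4) v + t = 27 + 16 = 43 — OK.
(5) t - w = 16 - 28 = -12, not -13 — violated.
(6) q = 28 is even — violated.
(7) v - t = 27 - 16 = 11, not 9 — violated.
(8) w = 28 = 28 (first disjunct) — OK.
(9) u = 12 is even — OK.

Violated: 1, 5, 6, and 7.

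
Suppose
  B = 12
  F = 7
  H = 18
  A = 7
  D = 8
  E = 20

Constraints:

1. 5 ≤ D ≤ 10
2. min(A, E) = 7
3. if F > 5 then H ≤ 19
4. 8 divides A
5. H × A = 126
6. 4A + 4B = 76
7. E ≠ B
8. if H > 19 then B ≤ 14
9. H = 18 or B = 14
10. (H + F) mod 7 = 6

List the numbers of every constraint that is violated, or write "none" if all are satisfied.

Constraints 4, 10 do not hold.

1. D = 8 lies in [5, 10] — satisfied.
2. min(7, 20) = 7 — satisfied.
3. F = 7 > 5, so we need H ≤ 19; H = 18 ≤ 19 — satisfied.
4. 7 = 8×0 + 7, so 8 does not divide 7 — violated.
5. H × A = 18 × 7 = 126 — satisfied.
6. 4A + 4B = 4(7) + 4(12) = 76 — satisfied.
7. E = 20, B = 12; distinct — satisfied.
8. H = 18, not > 19; antecedent false, conditional vacuously true — satisfied.
9. H = 18 = 18 (first disjunct) — satisfied.
10. H + F = 25; 25 mod 7 = 4, not 6 — violated.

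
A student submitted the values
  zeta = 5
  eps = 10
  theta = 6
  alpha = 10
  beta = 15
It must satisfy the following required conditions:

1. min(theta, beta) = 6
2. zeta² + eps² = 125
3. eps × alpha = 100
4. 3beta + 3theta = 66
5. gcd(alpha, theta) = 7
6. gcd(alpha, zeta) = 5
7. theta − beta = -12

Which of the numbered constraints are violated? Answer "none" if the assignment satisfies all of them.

Constraints 4, 5, 7 are violated.

1. min(6, 15) = 6  ✓
2. zeta² + eps² = 5² + 10² = 25 + 100 = 125  ✓
3. eps × alpha = 10 × 10 = 100  ✓
4. 3beta + 3theta = 3(15) + 3(6) = 63, not 66  ✗
5. gcd(10, 6) = 2, not 7  ✗
6. gcd(10, 5) = 5  ✓
7. theta − beta = 6 − 15 = -9, not -12  ✗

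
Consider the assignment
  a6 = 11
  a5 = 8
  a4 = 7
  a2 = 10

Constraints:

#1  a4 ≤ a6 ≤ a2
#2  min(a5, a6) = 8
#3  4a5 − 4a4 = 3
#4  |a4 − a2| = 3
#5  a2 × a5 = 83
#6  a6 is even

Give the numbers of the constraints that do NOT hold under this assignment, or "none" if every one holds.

#1 values 7, 11, 10; a6 = 11 is not ≤ a2 = 10 — violated.
#2 min(8, 11) = 8 — OK.
#3 4a5 − 4a4 = 4(8) − 4(7) = 4, not 3 — violated.
#4 |7 − 10| = 3 — OK.
#5 a2 × a5 = 10 × 8 = 80, not 83 — violated.
#6 a6 = 11 is odd — violated.

Constraints 1, 3, 5, 6 are violated.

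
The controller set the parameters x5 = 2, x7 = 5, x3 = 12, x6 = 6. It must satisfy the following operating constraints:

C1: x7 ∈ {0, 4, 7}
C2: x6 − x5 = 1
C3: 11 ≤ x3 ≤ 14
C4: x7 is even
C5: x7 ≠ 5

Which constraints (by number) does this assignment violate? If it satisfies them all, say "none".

C1: x7 = 5 is not in {0, 4, 7}  false
C2: x6 − x5 = 6 − 2 = 4, not 1  false
C3: x3 = 12 lies in [11, 14]  true
C4: x7 = 5 is odd  false
C5: x7 = 5, but 5 is required to differ  false

Constraints 1, 2, 4, 5 do not hold.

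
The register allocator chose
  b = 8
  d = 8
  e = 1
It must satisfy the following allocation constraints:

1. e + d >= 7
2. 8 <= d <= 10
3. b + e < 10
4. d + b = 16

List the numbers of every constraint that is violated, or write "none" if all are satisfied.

1. e + d = 1 + 8 = 9; 9 ≥ 7 — OK.
2. d = 8 lies in [8, 10] — OK.
3. b + e = 8 + 1 = 9; 9 < 10 — OK.
4. d + b = 8 + 8 = 16 — OK.

None — every constraint holds.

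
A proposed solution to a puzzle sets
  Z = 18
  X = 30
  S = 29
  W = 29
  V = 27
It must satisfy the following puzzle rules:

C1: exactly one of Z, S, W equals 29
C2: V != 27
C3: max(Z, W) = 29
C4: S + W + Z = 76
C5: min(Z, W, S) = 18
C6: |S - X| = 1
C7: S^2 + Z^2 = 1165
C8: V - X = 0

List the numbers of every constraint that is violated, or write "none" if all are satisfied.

Constraints 1, 2, 8 do not hold.

C1: Z=18, S=29, W=29; 2 of them equal 29, not exactly one  ✘
C2: V = 27, but 27 is required to differ  ✘
C3: max(18, 29) = 29  ✔
C4: S + W + Z = 29 + 29 + 18 = 76  ✔
C5: min(18, 29, 29) = 18  ✔
C6: |29 - 30| = 1  ✔
C7: S^2 + Z^2 = 29^2 + 18^2 = 841 + 324 = 1165  ✔
C8: V - X = 27 - 30 = -3, not 0  ✘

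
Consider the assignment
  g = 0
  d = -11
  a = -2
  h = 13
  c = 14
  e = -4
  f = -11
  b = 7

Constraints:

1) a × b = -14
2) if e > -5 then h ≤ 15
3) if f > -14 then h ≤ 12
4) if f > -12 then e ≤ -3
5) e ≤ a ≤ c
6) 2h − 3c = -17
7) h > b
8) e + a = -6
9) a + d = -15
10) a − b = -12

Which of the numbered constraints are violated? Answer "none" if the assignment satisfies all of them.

Violated: 3, 6, 9, 10.

1) a × b = -2 × 7 = -14  ✔
2) e = -4 > -5, so we need h ≤ 15; h = 13 ≤ 15  ✔
3) f = -11 > -14, so we need h ≤ 12; but h = 13 > 12  ✘
4) f = -11 > -12, so we need e ≤ -3; e = -4 ≤ -3  ✔
5) values -4 ≤ -2 ≤ 14  ✔
6) 2h − 3c = 2(13) − 3(14) = -16, not -17  ✘
7) h = 13, b = 7; 13 > 7  ✔
8) e + a = -4 + (-2) = -6  ✔
9) a + d = -2 + (-11) = -13, not -15  ✘
10) a − b = -2 − 7 = -9, not -12  ✘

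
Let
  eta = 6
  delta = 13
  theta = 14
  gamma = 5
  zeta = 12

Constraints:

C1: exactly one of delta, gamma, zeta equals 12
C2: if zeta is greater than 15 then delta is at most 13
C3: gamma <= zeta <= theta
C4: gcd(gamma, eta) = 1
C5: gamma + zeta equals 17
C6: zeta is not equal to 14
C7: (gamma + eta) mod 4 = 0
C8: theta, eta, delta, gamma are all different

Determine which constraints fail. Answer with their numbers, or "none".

C1: delta=13, gamma=5, zeta=12; 1 of them equals 12 — holds.
C2: zeta = 12, not > 15; antecedent false, conditional vacuously true — holds.
C3: values 5 <= 12 <= 14 — holds.
C4: gcd(5, 6) = 1 — holds.
C5: gamma + zeta = 5 + 12 = 17 — holds.
C6: zeta = 12, and 12 ≠ 14 — holds.
C7: gamma + eta = 11; 11 mod 4 = 3, not 0 — fails.
C8: values 14, 6, 13, 5 are pairwise distinct — holds.

Constraint 7 does not hold.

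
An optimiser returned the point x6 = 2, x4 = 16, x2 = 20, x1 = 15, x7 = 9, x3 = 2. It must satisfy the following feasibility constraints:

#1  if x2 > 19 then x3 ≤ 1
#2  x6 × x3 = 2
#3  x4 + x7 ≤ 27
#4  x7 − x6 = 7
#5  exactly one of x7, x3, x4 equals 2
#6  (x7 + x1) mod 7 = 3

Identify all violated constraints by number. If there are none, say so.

#1 x2 = 20 > 19, so we need x3 ≤ 1; but x3 = 2 > 1 — does not hold.
#2 x6 × x3 = 2 × 2 = 4, not 2 — does not hold.
#3 x4 + x7 = 16 + 9 = 25; 25 ≤ 27 — holds.
#4 x7 − x6 = 9 − 2 = 7 — holds.
#5 x7=9, x3=2, x4=16; 1 of them equals 2 — holds.
#6 x7 + x1 = 24; 24 mod 7 = 3 — holds.

Constraints 1 and 2 are violated.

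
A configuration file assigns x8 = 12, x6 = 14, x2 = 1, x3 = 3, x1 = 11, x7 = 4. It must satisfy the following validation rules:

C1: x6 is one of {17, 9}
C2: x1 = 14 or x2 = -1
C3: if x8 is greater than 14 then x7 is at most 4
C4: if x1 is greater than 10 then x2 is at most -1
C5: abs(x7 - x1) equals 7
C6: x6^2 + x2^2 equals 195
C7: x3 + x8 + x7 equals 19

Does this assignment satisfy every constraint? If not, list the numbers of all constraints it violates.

The assignment fails constraints 1, 2, 4, and 6.

C1: x6 = 14 is not in {17, 9}  no
C2: x1 = 11 ≠ 14 and x2 = 1 ≠ -1; both disjuncts false  no
C3: x8 = 12, not > 14; antecedent false, conditional vacuously true  yes
C4: x1 = 11 > 10, so we need x2 ≤ -1; but x2 = 1 > -1  no
C5: abs(4 - 11) = 7  yes
C6: x6^2 + x2^2 = 14^2 + 1^2 = 196 + 1 = 197, not 195  no
C7: x3 + x8 + x7 = 3 + 12 + 4 = 19  yes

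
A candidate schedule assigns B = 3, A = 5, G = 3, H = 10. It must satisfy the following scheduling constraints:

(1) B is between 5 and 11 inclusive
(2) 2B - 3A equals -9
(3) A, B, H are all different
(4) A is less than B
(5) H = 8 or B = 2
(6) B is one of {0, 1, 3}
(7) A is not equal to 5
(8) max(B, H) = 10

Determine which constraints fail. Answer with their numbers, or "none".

(1) B = 3 is outside [5, 11] — violated.
(2) 2B - 3A = 2(3) - 3(5) = -9 — OK.
(3) values 5, 3, 10 are pairwise distinct — OK.
(4) A = 5, B = 3; 5 ≥ 3 (want <) — violated.
(5) H = 10 ≠ 8 and B = 3 ≠ 2; both disjuncts false — violated.
(6) B = 3 is in {0, 1, 3} — OK.
(7) A = 5, but 5 is required to differ — violated.
(8) max(3, 10) = 10 — OK.

The assignment fails constraints 1, 4, 5, and 7.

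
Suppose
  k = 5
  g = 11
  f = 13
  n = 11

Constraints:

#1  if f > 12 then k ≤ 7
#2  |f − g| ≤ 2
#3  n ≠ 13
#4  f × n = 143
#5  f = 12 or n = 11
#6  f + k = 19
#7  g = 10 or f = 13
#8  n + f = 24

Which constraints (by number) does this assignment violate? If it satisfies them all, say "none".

The assignment fails constraint 6.

#1 f = 13 > 12, so we need k ≤ 7; k = 5 ≤ 7 — holds.
#2 |13 − 11| = 2; 2 ≤ 2 — holds.
#3 n = 11, and 11 ≠ 13 — holds.
#4 f × n = 13 × 11 = 143 — holds.
#5 f = 13 ≠ 12, but n = 11 = 11 (second disjunct) — holds.
#6 f + k = 13 + 5 = 18, not 19 — fails.
#7 g = 11 ≠ 10, but f = 13 = 13 (second disjunct) — holds.
#8 n + f = 11 + 13 = 24 — holds.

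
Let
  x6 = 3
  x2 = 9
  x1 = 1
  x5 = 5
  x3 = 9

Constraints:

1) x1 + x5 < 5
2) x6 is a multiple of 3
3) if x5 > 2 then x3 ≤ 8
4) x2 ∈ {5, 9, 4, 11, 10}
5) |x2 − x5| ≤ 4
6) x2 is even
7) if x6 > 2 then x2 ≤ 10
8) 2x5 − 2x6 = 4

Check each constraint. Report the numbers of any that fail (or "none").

Constraints 1, 3, and 6 are violated.

1) x1 + x5 = 1 + 5 = 6; 6 ≥ 5, bound 5 not met — violated.
2) 3 / 3 = 1, so 3 divides 3 — OK.
3) x5 = 5 > 2, so we need x3 ≤ 8; but x3 = 9 > 8 — violated.
4) x2 = 9 is in {5, 9, 4, 11, 10} — OK.
5) |9 − 5| = 4; 4 ≤ 4 — OK.
6) x2 = 9 is odd — violated.
7) x6 = 3 > 2, so we need x2 ≤ 10; x2 = 9 ≤ 10 — OK.
8) 2x5 − 2x6 = 2(5) − 2(3) = 4 — OK.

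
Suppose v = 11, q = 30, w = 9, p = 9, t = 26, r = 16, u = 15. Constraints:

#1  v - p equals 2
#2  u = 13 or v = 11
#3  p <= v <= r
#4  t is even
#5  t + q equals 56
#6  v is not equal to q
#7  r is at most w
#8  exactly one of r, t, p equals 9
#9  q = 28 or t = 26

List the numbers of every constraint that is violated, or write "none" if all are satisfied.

The assignment fails constraint 7.

#1 v - p = 11 - 9 = 2 — holds.
#2 u = 15 ≠ 13, but v = 11 = 11 (second disjunct) — holds.
#3 values 9 <= 11 <= 16 — holds.
#4 t = 26 is even — holds.
#5 t + q = 26 + 30 = 56 — holds.
#6 v = 11, q = 30; distinct — holds.
#7 r = 16, w = 9; 16 > 9 (want ≤) — fails.
#8 r=16, t=26, p=9; 1 of them equals 9 — holds.
#9 q = 30 ≠ 28, but t = 26 = 26 (second disjunct) — holds.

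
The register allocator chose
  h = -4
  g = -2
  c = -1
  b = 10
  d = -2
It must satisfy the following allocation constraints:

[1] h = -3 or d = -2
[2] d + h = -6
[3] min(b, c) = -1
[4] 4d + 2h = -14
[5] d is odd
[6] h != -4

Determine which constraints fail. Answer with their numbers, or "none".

[1] h = -4 ≠ -3, but d = -2 = -2 (second disjunct) — satisfied.
[2] d + h = -2 + (-4) = -6 — satisfied.
[3] min(10, -1) = -1 — satisfied.
[4] 4d + 2h = 4(-2) + 2(-4) = -16, not -14 — violated.
[5] d = -2 is even — violated.
[6] h = -4, but -4 is required to differ — violated.

No — constraints 4, 5, 6 are not satisfied.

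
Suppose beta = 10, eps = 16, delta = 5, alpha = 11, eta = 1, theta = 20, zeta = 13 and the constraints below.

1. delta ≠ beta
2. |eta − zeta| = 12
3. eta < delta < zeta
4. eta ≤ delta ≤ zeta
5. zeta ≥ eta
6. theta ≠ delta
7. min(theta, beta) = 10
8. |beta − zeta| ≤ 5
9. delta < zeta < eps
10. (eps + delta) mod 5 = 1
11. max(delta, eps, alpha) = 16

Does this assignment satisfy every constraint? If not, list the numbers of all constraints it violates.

All constraints are satisfied.

1. delta = 5, beta = 10; distinct — satisfied.
2. |1 − 13| = 12 — satisfied.
3. values 1 < 5 < 13 — satisfied.
4. values 1 ≤ 5 ≤ 13 — satisfied.
5. zeta = 13, eta = 1; 13 ≥ 1 — satisfied.
6. theta = 20, delta = 5; distinct — satisfied.
7. min(20, 10) = 10 — satisfied.
8. |10 − 13| = 3; 3 ≤ 5 — satisfied.
9. values 5 < 13 < 16 — satisfied.
10. eps + delta = 21; 21 mod 5 = 1 — satisfied.
11. max(5, 16, 11) = 16 — satisfied.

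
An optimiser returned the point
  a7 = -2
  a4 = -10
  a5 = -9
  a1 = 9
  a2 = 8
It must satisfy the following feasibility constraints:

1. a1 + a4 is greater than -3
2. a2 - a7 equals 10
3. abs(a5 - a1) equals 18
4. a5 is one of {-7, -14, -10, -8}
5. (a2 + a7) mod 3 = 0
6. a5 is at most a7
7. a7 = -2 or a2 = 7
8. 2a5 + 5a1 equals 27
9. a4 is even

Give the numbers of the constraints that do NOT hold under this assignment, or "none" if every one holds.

1. a1 + a4 = 9 + (-10) = -1; -1 > -3 — OK.
2. a2 - a7 = 8 - (-2) = 10 — OK.
3. abs(-9 - 9) = 18 — OK.
4. a5 = -9 is not in {-7, -14, -10, -8} — violated.
5. a2 + a7 = 6; 6 mod 3 = 0 — OK.
6. a5 = -9, a7 = -2; -9 ≤ -2 — OK.
7. a7 = -2 = -2 (first disjunct) — OK.
8. 2a5 + 5a1 = 2(-9) + 5(9) = 27 — OK.
9. a4 = -10 is even — OK.

No — constraint 4 is not satisfied.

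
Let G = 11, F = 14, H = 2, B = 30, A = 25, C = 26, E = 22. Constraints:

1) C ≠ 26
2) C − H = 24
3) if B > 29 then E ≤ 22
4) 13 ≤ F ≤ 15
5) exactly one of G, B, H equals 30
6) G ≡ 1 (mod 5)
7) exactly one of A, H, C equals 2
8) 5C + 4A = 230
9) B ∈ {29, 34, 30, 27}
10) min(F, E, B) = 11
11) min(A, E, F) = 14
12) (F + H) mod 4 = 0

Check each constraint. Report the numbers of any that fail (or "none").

1) C = 26, but 26 is required to differ  ✗
2) C − H = 26 − 2 = 24  ✓
3) B = 30 > 29, so we need E ≤ 22; E = 22 ≤ 22  ✓
4) F = 14 lies in [13, 15]  ✓
5) G=11, B=30, H=2; 1 of them equals 30  ✓
6) 11 mod 5 = 1  ✓
7) A=25, H=2, C=26; 1 of them equals 2  ✓
8) 5C + 4A = 5(26) + 4(25) = 230  ✓
9) B = 30 is in {29, 34, 30, 27}  ✓
10) min(14, 22, 30) = 14, not 11  ✗
11) min(25, 22, 14) = 14  ✓
12) F + H = 16; 16 mod 4 = 0  ✓

Violated: 1 and 10.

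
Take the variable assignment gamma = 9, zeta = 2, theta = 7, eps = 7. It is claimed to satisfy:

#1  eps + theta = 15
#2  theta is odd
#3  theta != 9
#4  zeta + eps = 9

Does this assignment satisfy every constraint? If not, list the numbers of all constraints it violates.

Constraint 1 is violated.

#1 eps + theta = 7 + 7 = 14, not 15  ✗
#2 theta = 7 is odd  ✓
#3 theta = 7, and 7 ≠ 9  ✓
#4 zeta + eps = 2 + 7 = 9  ✓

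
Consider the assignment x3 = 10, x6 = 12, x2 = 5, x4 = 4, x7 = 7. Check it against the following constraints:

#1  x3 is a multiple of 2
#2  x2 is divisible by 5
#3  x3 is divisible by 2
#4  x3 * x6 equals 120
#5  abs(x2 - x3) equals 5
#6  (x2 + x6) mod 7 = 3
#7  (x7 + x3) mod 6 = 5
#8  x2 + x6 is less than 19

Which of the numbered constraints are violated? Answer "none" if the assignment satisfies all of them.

#1 10 / 2 = 5, so 2 divides 10  holds
#2 5 / 5 = 1, so 5 divides 5  holds
#3 10 / 2 = 5, so 2 divides 10  holds
#4 x3 * x6 = 10 * 12 = 120  holds
#5 abs(5 - 10) = 5  holds
#6 x2 + x6 = 17; 17 mod 7 = 3  holds
#7 x7 + x3 = 17; 17 mod 6 = 5  holds
#8 x2 + x6 = 5 + 12 = 17; 17 < 19  holds

Yes — all constraints hold.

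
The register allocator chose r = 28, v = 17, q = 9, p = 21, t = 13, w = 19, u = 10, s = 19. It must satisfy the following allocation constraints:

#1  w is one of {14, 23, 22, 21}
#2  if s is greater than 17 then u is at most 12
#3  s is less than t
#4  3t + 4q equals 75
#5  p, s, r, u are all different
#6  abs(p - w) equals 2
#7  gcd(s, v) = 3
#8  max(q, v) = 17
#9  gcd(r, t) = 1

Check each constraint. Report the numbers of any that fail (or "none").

#1 w = 19 is not in {14, 23, 22, 21}  ✘
#2 s = 19 > 17, so we need u ≤ 12; u = 10 ≤ 12  ✔
#3 s = 19, t = 13; 19 ≥ 13 (want <)  ✘
#4 3t + 4q = 3(13) + 4(9) = 75  ✔
#5 values 21, 19, 28, 10 are pairwise distinct  ✔
#6 abs(21 - 19) = 2  ✔
#7 gcd(19, 17) = 1, not 3  ✘
#8 max(9, 17) = 17  ✔
#9 gcd(28, 13) = 1  ✔

No — constraints 1, 3, and 7 are not satisfied.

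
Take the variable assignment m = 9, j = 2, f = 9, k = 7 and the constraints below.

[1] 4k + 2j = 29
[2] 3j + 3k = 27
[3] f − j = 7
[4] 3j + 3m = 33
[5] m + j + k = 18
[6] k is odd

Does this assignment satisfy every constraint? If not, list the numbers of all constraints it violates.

[1] 4k + 2j = 4(7) + 2(2) = 32, not 29  ✗
[2] 3j + 3k = 3(2) + 3(7) = 27  ✓
[3] f − j = 9 − 2 = 7  ✓
[4] 3j + 3m = 3(2) + 3(9) = 33  ✓
[5] m + j + k = 9 + 2 + 7 = 18  ✓
[6] k = 7 is odd  ✓

Constraint 1 does not hold.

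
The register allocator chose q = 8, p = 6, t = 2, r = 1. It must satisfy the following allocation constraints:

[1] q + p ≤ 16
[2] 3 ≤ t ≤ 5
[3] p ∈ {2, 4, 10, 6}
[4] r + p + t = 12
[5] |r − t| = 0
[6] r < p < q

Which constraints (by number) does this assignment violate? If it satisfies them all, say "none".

The assignment fails constraints 2, 4, 5.

[1] q + p = 8 + 6 = 14; 14 ≤ 16  true
[2] t = 2 is outside [3, 5]  false
[3] p = 6 is in {2, 4, 10, 6}  true
[4] r + p + t = 1 + 6 + 2 = 9, not 12  false
[5] |1 − 2| = 1, not 0  false
[6] values 1 < 6 < 8  true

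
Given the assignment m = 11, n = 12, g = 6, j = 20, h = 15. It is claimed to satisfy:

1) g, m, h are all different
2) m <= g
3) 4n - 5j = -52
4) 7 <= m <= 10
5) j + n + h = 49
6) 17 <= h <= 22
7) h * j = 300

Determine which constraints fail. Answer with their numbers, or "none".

The assignment fails constraints 2, 4, 5, and 6.

1) values 6, 11, 15 are pairwise distinct  ✓
2) m = 11, g = 6; 11 > 6 (want ≤)  ✗
3) 4n - 5j = 4(12) - 5(20) = -52  ✓
4) m = 11 is outside [7, 10]  ✗
5) j + n + h = 20 + 12 + 15 = 47, not 49  ✗
6) h = 15 is outside [17, 22]  ✗
7) h * j = 15 * 20 = 300  ✓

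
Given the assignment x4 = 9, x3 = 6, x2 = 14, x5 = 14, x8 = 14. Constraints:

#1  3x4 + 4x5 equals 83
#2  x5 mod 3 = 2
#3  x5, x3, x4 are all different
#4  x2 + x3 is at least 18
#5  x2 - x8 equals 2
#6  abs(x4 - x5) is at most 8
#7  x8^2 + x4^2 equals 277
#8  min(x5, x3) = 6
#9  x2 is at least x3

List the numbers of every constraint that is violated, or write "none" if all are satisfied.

#1 3x4 + 4x5 = 3(9) + 4(14) = 83 — satisfied.
#2 14 mod 3 = 2 — satisfied.
#3 values 14, 6, 9 are pairwise distinct — satisfied.
#4 x2 + x3 = 14 + 6 = 20; 20 ≥ 18 — satisfied.
#5 x2 - x8 = 14 - 14 = 0, not 2 — violated.
#6 abs(9 - 14) = 5; 5 ≤ 8 — satisfied.
#7 x8^2 + x4^2 = 14^2 + 9^2 = 196 + 81 = 277 — satisfied.
#8 min(14, 6) = 6 — satisfied.
#9 x2 = 14, x3 = 6; 14 ≥ 6 — satisfied.

Violated: 5.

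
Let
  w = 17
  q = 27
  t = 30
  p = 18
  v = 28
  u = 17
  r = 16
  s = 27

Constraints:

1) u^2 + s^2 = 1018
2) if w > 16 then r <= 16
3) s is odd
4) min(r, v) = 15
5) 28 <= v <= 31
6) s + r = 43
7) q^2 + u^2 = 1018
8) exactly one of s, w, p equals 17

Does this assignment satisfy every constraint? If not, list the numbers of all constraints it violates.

1) u^2 + s^2 = 17^2 + 27^2 = 289 + 729 = 1018 — holds.
2) w = 17 > 16, so we need r ≤ 16; r = 16 ≤ 16 — holds.
3) s = 27 is odd — holds.
4) min(16, 28) = 16, not 15 — does not hold.
5) v = 28 lies in [28, 31] — holds.
6) s + r = 27 + 16 = 43 — holds.
7) q^2 + u^2 = 27^2 + 17^2 = 729 + 289 = 1018 — holds.
8) s=27, w=17, p=18; 1 of them equals 17 — holds.

No — constraint 4 is not satisfied.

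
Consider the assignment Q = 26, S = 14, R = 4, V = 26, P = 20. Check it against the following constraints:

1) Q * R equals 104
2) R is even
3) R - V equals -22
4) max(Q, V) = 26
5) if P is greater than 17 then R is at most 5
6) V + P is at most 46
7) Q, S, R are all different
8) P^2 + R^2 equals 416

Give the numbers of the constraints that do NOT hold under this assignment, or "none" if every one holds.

None — every constraint holds.

1) Q * R = 26 * 4 = 104 — holds.
2) R = 4 is even — holds.
3) R - V = 4 - 26 = -22 — holds.
4) max(26, 26) = 26 — holds.
5) P = 20 > 17, so we need R ≤ 5; R = 4 ≤ 5 — holds.
6) V + P = 26 + 20 = 46; 46 ≤ 46 — holds.
7) values 26, 14, 4 are pairwise distinct — holds.
8) P^2 + R^2 = 20^2 + 4^2 = 400 + 16 = 416 — holds.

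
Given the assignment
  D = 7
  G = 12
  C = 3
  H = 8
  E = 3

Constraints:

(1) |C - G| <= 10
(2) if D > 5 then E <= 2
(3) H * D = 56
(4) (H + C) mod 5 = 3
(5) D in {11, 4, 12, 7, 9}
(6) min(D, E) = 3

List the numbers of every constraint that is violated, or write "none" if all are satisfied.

Constraints 2, 4 are violated.

(1) |3 - 12| = 9; 9 ≤ 10 — holds.
(2) D = 7 > 5, so we need E ≤ 2; but E = 3 > 2 — fails.
(3) H * D = 8 * 7 = 56 — holds.
(4) H + C = 11; 11 mod 5 = 1, not 3 — fails.
(5) D = 7 is in {11, 4, 12, 7, 9} — holds.
(6) min(7, 3) = 3 — holds.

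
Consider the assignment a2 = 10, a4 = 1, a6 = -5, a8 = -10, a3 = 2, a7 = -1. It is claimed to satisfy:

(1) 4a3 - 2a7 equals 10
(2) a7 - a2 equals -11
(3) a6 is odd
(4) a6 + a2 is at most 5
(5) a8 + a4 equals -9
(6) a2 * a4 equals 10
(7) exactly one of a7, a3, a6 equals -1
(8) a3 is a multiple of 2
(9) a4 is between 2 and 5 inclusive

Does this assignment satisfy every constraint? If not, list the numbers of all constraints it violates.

(1) 4a3 - 2a7 = 4(2) - 2(-1) = 10  ✔
(2) a7 - a2 = -1 - 10 = -11  ✔
(3) a6 = -5 is odd  ✔
(4) a6 + a2 = -5 + 10 = 5; 5 ≤ 5  ✔
(5) a8 + a4 = -10 + 1 = -9  ✔
(6) a2 * a4 = 10 * 1 = 10  ✔
(7) a7=-1, a3=2, a6=-5; 1 of them equals -1  ✔
(8) 2 / 2 = 1, so 2 divides 2  ✔
(9) a4 = 1 is outside [2, 5]  ✘

No — constraint 9 is not satisfied.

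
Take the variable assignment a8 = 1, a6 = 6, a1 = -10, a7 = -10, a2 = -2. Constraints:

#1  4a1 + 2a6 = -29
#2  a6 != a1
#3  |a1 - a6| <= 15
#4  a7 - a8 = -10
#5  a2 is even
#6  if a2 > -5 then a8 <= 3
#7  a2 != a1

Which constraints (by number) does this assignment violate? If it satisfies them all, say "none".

Constraints 1, 3, and 4 do not hold.

#1 4a1 + 2a6 = 4(-10) + 2(6) = -28, not -29 — does not hold.
#2 a6 = 6, a1 = -10; distinct — holds.
#3 |-10 - 6| = 16; 16 > 15, exceeds bound 15 — does not hold.
#4 a7 - a8 = -10 - 1 = -11, not -10 — does not hold.
#5 a2 = -2 is even — holds.
#6 a2 = -2 > -5, so we need a8 ≤ 3; a8 = 1 ≤ 3 — holds.
#7 a2 = -2, a1 = -10; distinct — holds.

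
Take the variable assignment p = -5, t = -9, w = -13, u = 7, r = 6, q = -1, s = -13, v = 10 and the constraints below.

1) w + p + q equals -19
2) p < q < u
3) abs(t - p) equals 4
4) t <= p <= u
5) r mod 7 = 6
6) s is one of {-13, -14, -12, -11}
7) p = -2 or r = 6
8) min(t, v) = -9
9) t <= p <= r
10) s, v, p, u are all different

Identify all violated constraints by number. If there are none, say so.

No violations.

1) w + p + q = -13 + (-5) + (-1) = -19  true
2) values -5 < -1 < 7  true
3) abs(-9 - (-5)) = 4  true
4) values -9 <= -5 <= 7  true
5) 6 mod 7 = 6  true
6) s = -13 is in {-13, -14, -12, -11}  true
7) p = -5 ≠ -2, but r = 6 = 6 (second disjunct)  true
8) min(-9, 10) = -9  true
9) values -9 <= -5 <= 6  true
10) values -13, 10, -5, 7 are pairwise distinct  true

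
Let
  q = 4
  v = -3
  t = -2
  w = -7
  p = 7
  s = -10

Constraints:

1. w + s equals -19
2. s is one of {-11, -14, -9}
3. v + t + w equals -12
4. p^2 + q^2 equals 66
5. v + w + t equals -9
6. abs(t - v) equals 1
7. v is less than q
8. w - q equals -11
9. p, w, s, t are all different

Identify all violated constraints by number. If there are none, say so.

No — constraints 1, 2, 4, and 5 are not satisfied.

1. w + s = -7 + (-10) = -17, not -19  FAIL
2. s = -10 is not in {-11, -14, -9}  FAIL
3. v + t + w = -3 + (-2) + (-7) = -12  OK
4. p^2 + q^2 = 7^2 + 4^2 = 49 + 16 = 65, not 66  FAIL
5. v + w + t = -3 + (-7) + (-2) = -12, not -9  FAIL
6. abs(-2 - (-3)) = 1  OK
7. v = -3, q = 4; -3 < 4  OK
8. w - q = -7 - 4 = -11  OK
9. values 7, -7, -10, -2 are pairwise distinct  OK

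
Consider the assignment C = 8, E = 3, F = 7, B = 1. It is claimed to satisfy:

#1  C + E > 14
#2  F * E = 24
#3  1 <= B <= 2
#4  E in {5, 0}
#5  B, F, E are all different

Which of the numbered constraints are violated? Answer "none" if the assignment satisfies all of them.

#1 C + E = 8 + 3 = 11; 11 ≤ 14, bound 14 not met  ✗
#2 F * E = 7 * 3 = 21, not 24  ✗
#3 B = 1 lies in [1, 2]  ✓
#4 E = 3 is not in {5, 0}  ✗
#5 values 1, 7, 3 are pairwise distinct  ✓

No — constraints 1, 2, and 4 are not satisfied.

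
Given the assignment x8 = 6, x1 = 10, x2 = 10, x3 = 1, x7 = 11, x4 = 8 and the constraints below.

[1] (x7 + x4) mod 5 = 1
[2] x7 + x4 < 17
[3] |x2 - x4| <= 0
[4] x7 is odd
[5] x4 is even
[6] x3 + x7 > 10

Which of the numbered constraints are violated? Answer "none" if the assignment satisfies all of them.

Violated: 1, 2, and 3.

[1] x7 + x4 = 19; 19 mod 5 = 4, not 1 — does not hold.
[2] x7 + x4 = 11 + 8 = 19; 19 ≥ 17, bound 17 not met — does not hold.
[3] |10 - 8| = 2; 2 > 0, exceeds bound 0 — does not hold.
[4] x7 = 11 is odd — holds.
[5] x4 = 8 is even — holds.
[6] x3 + x7 = 1 + 11 = 12; 12 > 10 — holds.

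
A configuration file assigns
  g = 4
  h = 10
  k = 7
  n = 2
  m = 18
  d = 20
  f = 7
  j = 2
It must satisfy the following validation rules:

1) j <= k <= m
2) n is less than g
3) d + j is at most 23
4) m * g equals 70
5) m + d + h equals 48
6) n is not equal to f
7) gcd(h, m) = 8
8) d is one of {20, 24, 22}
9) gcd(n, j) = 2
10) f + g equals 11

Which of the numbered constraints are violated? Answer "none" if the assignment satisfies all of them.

The assignment fails constraints 4 and 7.

1) values 2 <= 7 <= 18 — OK.
2) n = 2, g = 4; 2 < 4 — OK.
3) d + j = 20 + 2 = 22; 22 ≤ 23 — OK.
4) m * g = 18 * 4 = 72, not 70 — violated.
5) m + d + h = 18 + 20 + 10 = 48 — OK.
6) n = 2, f = 7; distinct — OK.
7) gcd(10, 18) = 2, not 8 — violated.
8) d = 20 is in {20, 24, 22} — OK.
9) gcd(2, 2) = 2 — OK.
10) f + g = 7 + 4 = 11 — OK.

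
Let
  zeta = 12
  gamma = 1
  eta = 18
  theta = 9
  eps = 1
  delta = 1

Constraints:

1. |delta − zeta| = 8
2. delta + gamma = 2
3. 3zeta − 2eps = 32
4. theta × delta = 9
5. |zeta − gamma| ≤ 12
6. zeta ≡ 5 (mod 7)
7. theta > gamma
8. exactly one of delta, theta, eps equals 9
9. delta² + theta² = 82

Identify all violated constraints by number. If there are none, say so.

1. |1 − 12| = 11, not 8  FAIL
2. delta + gamma = 1 + 1 = 2  OK
3. 3zeta − 2eps = 3(12) − 2(1) = 34, not 32  FAIL
4. theta × delta = 9 × 1 = 9  OK
5. |12 − 1| = 11; 11 ≤ 12  OK
6. 12 mod 7 = 5  OK
7. theta = 9, gamma = 1; 9 > 1  OK
8. delta=1, theta=9, eps=1; 1 of them equals 9  OK
9. delta² + theta² = 1² + 9² = 1 + 81 = 82  OK

No — constraints 1, 3 are not satisfied.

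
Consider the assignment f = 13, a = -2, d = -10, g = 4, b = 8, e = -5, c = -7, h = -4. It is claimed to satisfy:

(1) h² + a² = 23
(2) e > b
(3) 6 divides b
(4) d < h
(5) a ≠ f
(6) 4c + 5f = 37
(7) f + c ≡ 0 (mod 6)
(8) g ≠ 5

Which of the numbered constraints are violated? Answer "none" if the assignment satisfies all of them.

Violated: 1, 2, 3.

(1) h² + a² = (-4)² + (-2)² = 16 + 4 = 20, not 23 — fails.
(2) e = -5, b = 8; -5 ≤ 8 (want >) — fails.
(3) 8 = 6×1 + 2, so 6 does not divide 8 — fails.
(4) d = -10, h = -4; -10 < -4 — holds.
(5) a = -2, f = 13; distinct — holds.
(6) 4c + 5f = 4(-7) + 5(13) = 37 — holds.
(7) f + c = 6; 6 mod 6 = 0 — holds.
(8) g = 4, and 4 ≠ 5 — holds.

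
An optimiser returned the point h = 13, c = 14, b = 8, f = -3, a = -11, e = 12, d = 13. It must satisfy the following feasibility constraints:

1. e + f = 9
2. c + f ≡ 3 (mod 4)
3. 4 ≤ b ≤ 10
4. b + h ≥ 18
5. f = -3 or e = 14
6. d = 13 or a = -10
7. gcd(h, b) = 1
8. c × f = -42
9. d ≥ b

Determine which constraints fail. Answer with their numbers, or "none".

1. e + f = 12 + (-3) = 9  yes
2. c + f = 11; 11 mod 4 = 3  yes
3. b = 8 lies in [4, 10]  yes
4. b + h = 8 + 13 = 21; 21 ≥ 18  yes
5. f = -3 = -3 (first disjunct)  yes
6. d = 13 = 13 (first disjunct)  yes
7. gcd(13, 8) = 1  yes
8. c × f = 14 × (-3) = -42  yes
9. d = 13, b = 8; 13 ≥ 8  yes

All constraints are satisfied.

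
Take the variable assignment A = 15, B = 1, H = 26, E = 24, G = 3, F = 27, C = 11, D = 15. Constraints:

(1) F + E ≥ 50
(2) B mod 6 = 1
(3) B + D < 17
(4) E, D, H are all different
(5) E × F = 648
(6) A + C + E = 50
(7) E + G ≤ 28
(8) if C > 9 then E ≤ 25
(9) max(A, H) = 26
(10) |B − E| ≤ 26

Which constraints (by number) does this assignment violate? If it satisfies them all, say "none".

(1) F + E = 27 + 24 = 51; 51 ≥ 50 — holds.
(2) 1 mod 6 = 1 — holds.
(3) B + D = 1 + 15 = 16; 16 < 17 — holds.
(4) values 24, 15, 26 are pairwise distinct — holds.
(5) E × F = 24 × 27 = 648 — holds.
(6) A + C + E = 15 + 11 + 24 = 50 — holds.
(7) E + G = 24 + 3 = 27; 27 ≤ 28 — holds.
(8) C = 11 > 9, so we need E ≤ 25; E = 24 ≤ 25 — holds.
(9) max(15, 26) = 26 — holds.
(10) |1 − 24| = 23; 23 ≤ 26 — holds.

Yes — all constraints hold.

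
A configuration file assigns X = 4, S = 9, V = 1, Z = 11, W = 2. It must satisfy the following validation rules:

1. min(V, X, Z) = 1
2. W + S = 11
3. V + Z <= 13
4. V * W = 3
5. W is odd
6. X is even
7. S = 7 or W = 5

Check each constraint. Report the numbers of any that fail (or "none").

1. min(1, 4, 11) = 1 — holds.
2. W + S = 2 + 9 = 11 — holds.
3. V + Z = 1 + 11 = 12; 12 ≤ 13 — holds.
4. V * W = 1 * 2 = 2, not 3 — does not hold.
5. W = 2 is even — does not hold.
6. X = 4 is even — holds.
7. S = 9 ≠ 7 and W = 2 ≠ 5; both disjuncts false — does not hold.

Constraints 4, 5, 7 are violated.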